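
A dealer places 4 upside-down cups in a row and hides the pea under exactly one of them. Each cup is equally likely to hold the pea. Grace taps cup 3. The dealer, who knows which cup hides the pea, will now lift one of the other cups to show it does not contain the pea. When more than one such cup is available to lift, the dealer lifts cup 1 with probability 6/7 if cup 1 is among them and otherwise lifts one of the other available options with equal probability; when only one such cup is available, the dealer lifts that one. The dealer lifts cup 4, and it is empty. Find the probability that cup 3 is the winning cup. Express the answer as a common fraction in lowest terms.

1/10

Consider each possible location of the pea in turn.
If it is under cup 1 (prior 1/4): cup 1 holds the prize so is unavailable; the dealer chooses uniformly among the 2 others, probability 1/2; weight (1/4)·(1/2) = 1/8.
If it is under cup 2 (prior 1/4): cup 1 is available but not opened, probability 1/7; weight (1/4)·(1/7) = 1/28.
If it is under cup 3 (prior 1/4): cup 1 is available but not opened; cup 4 gets probability (1 − 6/7)/2 = 1/14; weight (1/4)·(1/14) = 1/56.
If it is under cup 4 (prior 1/4): the dealer opened cup 4, so this case is ruled out; weight (1/4)·0 = 0.
The weights sum to 5/28.
So P(the pea under cup 3 | the dealer opened cup 4) = (1/56) / (5/28) = 1/10.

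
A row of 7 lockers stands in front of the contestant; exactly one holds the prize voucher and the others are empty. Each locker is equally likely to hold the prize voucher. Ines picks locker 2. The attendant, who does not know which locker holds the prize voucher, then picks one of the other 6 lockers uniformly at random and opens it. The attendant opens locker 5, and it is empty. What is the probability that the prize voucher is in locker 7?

Consider each possible location of the prize voucher in turn.
If it is in any of lockers 1, 2, 3, 4, 6, and 7 (prior 1/7 each): the attendant picks locker 5 with probability 1/6 regardless, and it is not the prize; weight (1/7)·(1/6) = 1/42 each.
If it is in locker 5 (prior 1/7): the attendant opened locker 5, so this case is ruled out; weight (1/7)·0 = 0.
The weights sum to 1/7.
So P(the prize voucher in locker 7 | the attendant opened locker 5) = (1/42) / (1/7) = 1/6.

1/6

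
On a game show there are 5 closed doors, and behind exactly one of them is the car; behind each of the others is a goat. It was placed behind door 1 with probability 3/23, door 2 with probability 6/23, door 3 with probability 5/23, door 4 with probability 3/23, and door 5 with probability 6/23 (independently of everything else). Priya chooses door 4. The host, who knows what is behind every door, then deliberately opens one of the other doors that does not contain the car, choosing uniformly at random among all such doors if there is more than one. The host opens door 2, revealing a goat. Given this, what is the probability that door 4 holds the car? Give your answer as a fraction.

9/65

Apply Bayes' rule, conditioning on where the car actually is.
If it is behind door 1 (prior 3/23): the host has 3 equally likely choices, so probability 1/3; weight (3/23)·(1/3) = 1/23.
If it is behind door 2 (prior 6/23): the host opened door 2, so this case is ruled out; weight (6/23)·0 = 0.
If it is behind door 3 (prior 5/23): the host has 3 equally likely choices, so probability 1/3; weight (5/23)·(1/3) = 5/69.
If it is behind door 4 (prior 3/23): the host has 4 equally likely choices, so probability 1/4; weight (3/23)·(1/4) = 3/92.
If it is behind door 5 (prior 6/23): the host has 3 equally likely choices, so probability 1/3; weight (6/23)·(1/3) = 2/23.
The weights sum to 65/276.
So P(the car behind door 4 | the host opened door 2) = (3/92) / (65/276) = 9/65.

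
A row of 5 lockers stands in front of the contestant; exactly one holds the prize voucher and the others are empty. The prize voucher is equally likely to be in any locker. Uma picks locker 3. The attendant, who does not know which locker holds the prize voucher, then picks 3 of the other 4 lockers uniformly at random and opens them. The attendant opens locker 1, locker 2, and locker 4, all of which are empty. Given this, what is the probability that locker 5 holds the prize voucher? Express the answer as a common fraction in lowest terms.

Consider each possible location of the prize voucher in turn.
If it is in any of lockers 1, 2, and 4 (prior 1/5 each): that locker was opened and seen not to hold the prize — ruled out; weight (1/5)·0 = 0 each.
If it is in either of lockers 3 and 5 (prior 1/5 each): the attendant picks exactly this set with probability 1/4 regardless, and none is the prize; weight (1/5)·(1/4) = 1/20 each.
The weights sum to 1/10.
So P(the prize voucher in locker 5 | the attendant opened locker 1, locker 2, and locker 4) = (1/20) / (1/10) = 1/2.

1/2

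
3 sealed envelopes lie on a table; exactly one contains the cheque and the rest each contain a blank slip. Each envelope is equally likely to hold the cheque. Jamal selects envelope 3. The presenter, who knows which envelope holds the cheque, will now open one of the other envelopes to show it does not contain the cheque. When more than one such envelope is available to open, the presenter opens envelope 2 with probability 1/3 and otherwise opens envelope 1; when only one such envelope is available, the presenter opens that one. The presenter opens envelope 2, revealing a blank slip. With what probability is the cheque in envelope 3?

Consider each possible location of the cheque in turn.
If it is in envelope 1 (prior 1/3): only envelope 2 is available, probability 1; weight (1/3)·1 = 1/3.
If it is in envelope 2 (prior 1/3): the presenter opened envelope 2, so this case is ruled out; weight (1/3)·0 = 0.
If it is in envelope 3 (prior 1/3): envelope 2 is available, opened with probability 1/3; weight (1/3)·(1/3) = 1/9.
The weights sum to 4/9.
So P(the cheque in envelope 3 | the presenter opened envelope 2) = (1/9) / (4/9) = 1/4.

1/4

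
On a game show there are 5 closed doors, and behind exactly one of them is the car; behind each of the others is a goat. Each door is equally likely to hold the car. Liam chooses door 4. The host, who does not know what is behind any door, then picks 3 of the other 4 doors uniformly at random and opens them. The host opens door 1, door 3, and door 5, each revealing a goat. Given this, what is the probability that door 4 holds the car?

1/2

Apply Bayes' rule, conditioning on where the car actually is.
If it is behind any of doors 1, 3, and 5 (prior 1/5 each): that door was opened and seen not to hold the prize — ruled out; weight (1/5)·0 = 0 each.
If it is behind either of doors 2 and 4 (prior 1/5 each): the host picks exactly this set with probability 1/4 regardless, and none is the prize; weight (1/5)·(1/4) = 1/20 each.
The weights sum to 1/10.
So P(the car behind door 4 | the host opened door 1, door 3, and door 5) = (1/20) / (1/10) = 1/2.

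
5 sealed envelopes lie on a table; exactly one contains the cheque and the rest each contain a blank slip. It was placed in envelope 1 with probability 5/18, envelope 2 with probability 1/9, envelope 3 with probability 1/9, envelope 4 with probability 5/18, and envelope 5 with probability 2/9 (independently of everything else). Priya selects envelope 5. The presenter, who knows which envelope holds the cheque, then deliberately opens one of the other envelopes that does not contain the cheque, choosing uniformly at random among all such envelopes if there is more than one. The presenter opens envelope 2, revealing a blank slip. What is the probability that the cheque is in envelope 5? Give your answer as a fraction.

Condition on the true location of the cheque.
If it is in either of envelopes 1 and 4 (prior 5/18 each): the presenter has 3 equally likely choices, so probability 1/3; weight (5/18)·(1/3) = 5/54 each.
If it is in envelope 2 (prior 1/9): the presenter opened envelope 2, so this case is ruled out; weight (1/9)·0 = 0.
If it is in envelope 3 (prior 1/9): the presenter has 3 equally likely choices, so probability 1/3; weight (1/9)·(1/3) = 1/27.
If it is in envelope 5 (prior 2/9): the presenter has 4 equally likely choices, so probability 1/4; weight (2/9)·(1/4) = 1/18.
The weights sum to 5/18.
So P(the cheque in envelope 5 | the presenter opened envelope 2) = (1/18) / (5/18) = 1/5.

1/5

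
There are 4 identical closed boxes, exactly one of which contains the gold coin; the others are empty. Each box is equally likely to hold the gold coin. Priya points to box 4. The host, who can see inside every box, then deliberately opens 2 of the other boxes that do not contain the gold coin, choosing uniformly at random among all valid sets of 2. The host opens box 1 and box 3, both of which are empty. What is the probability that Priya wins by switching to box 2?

Consider each possible location of the gold coin in turn.
If it is in either of boxes 1 and 3 (prior 1/4 each): that box was opened and seen not to hold the prize — ruled out; weight (1/4)·0 = 0 each.
If it is in box 2 (prior 1/4): the host has no choice, probability 1; weight (1/4)·1 = 1/4.
If it is in box 4 (prior 1/4): the host has 3 equally likely choices, so probability 1/3; weight (1/4)·(1/3) = 1/12.
The weights sum to 1/3.
So P(the gold coin in box 2 | the host opened box 1 and box 3) = (1/4) / (1/3) = 3/4.

3/4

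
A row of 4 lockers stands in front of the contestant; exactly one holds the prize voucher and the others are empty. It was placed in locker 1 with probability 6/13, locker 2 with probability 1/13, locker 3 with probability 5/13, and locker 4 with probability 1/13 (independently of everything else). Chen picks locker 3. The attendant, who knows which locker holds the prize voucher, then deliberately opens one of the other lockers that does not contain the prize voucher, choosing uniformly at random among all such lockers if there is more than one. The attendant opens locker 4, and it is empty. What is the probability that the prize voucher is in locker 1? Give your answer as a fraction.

18/31

Condition on the true location of the prize voucher.
If it is in locker 1 (prior 6/13): the attendant has 2 equally likely choices, so probability 1/2; weight (6/13)·(1/2) = 3/13.
If it is in locker 2 (prior 1/13): the attendant has 2 equally likely choices, so probability 1/2; weight (1/13)·(1/2) = 1/26.
If it is in locker 3 (prior 5/13): the attendant has 3 equally likely choices, so probability 1/3; weight (5/13)·(1/3) = 5/39.
If it is in locker 4 (prior 1/13): the attendant opened locker 4, so this case is ruled out; weight (1/13)·0 = 0.
The weights sum to 31/78.
So P(the prize voucher in locker 1 | the attendant opened locker 4) = (3/13) / (31/78) = 18/31.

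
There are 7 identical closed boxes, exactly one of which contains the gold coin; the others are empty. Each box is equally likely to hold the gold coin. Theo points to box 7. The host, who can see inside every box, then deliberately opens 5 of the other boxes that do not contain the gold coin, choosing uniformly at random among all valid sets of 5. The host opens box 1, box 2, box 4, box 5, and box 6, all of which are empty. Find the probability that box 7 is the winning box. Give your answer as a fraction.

Consider each possible location of the gold coin in turn.
If it is in any of boxes 1, 2, 4, 5, and 6 (prior 1/7 each): that box was opened and seen not to hold the prize — ruled out; weight (1/7)·0 = 0 each.
If it is in box 3 (prior 1/7): the host has no choice, probability 1; weight (1/7)·1 = 1/7.
If it is in box 7 (prior 1/7): the host has 6 equally likely choices, so probability 1/6; weight (1/7)·(1/6) = 1/42.
The weights sum to 1/6.
So P(the gold coin in box 7 | the host opened box 1, box 2, box 4, box 5, and box 6) = (1/42) / (1/6) = 1/7.

1/7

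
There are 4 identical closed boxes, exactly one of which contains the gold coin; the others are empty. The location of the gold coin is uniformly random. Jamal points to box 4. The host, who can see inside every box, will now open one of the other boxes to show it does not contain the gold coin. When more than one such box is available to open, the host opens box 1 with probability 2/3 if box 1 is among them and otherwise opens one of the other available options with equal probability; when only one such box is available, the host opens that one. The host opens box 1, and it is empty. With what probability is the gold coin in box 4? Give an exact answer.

Consider each possible location of the gold coin in turn.
If it is in box 1 (prior 1/4): the host opened box 1, so this case is ruled out; weight (1/4)·0 = 0.
If it is in any of boxes 2, 3, and 4 (prior 1/4 each): box 1 is available, opened with probability 2/3; weight (1/4)·(2/3) = 1/6 each.
The weights sum to 1/2.
So P(the gold coin in box 4 | the host opened box 1) = (1/6) / (1/2) = 1/3.

1/3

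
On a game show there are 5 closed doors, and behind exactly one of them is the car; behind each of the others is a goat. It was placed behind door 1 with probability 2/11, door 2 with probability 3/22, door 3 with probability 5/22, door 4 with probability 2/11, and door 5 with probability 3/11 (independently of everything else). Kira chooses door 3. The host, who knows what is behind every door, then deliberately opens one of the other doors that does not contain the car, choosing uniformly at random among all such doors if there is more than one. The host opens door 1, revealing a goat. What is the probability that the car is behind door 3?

15/67

Condition on the true location of the car.
If it is behind door 1 (prior 2/11): the host opened door 1, so this case is ruled out; weight (2/11)·0 = 0.
If it is behind door 2 (prior 3/22): the host has 3 equally likely choices, so probability 1/3; weight (3/22)·(1/3) = 1/22.
If it is behind door 3 (prior 5/22): the host has 4 equally likely choices, so probability 1/4; weight (5/22)·(1/4) = 5/88.
If it is behind door 4 (prior 2/11): the host has 3 equally likely choices, so probability 1/3; weight (2/11)·(1/3) = 2/33.
If it is behind door 5 (prior 3/11): the host has 3 equally likely choices, so probability 1/3; weight (3/11)·(1/3) = 1/11.
The weights sum to 67/264.
So P(the car behind door 3 | the host opened door 1) = (5/88) / (67/264) = 15/67.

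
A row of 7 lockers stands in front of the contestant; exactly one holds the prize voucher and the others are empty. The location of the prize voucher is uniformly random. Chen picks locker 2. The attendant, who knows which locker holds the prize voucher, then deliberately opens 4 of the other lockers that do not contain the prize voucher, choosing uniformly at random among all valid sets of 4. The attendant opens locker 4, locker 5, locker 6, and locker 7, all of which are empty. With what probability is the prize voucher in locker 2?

1/7

Consider each possible location of the prize voucher in turn.
If it is in either of lockers 1 and 3 (prior 1/7 each): the attendant has 5 equally likely choices, so probability 1/5; weight (1/7)·(1/5) = 1/35 each.
If it is in locker 2 (prior 1/7): the attendant has 15 equally likely choices, so probability 1/15; weight (1/7)·(1/15) = 1/105.
If it is in any of lockers 4, 5, 6, and 7 (prior 1/7 each): that locker was opened and seen not to hold the prize — ruled out; weight (1/7)·0 = 0 each.
The weights sum to 1/15.
So P(the prize voucher in locker 2 | the attendant opened locker 4, locker 5, locker 6, and locker 7) = (1/105) / (1/15) = 1/7.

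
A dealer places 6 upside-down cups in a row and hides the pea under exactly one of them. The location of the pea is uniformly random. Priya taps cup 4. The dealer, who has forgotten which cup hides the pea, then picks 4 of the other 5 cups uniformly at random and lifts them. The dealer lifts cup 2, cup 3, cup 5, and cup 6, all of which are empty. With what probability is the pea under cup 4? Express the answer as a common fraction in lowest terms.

1/2

Consider each possible location of the pea in turn.
If it is under either of cups 1 and 4 (prior 1/6 each): the dealer picks exactly this set with probability 1/5 regardless, and none is the prize; weight (1/6)·(1/5) = 1/30 each.
If it is under any of cups 2, 3, 5, and 6 (prior 1/6 each): that cup was opened and seen not to hold the prize — ruled out; weight (1/6)·0 = 0 each.
The weights sum to 1/15.
So P(the pea under cup 4 | the dealer opened cup 2, cup 3, cup 5, and cup 6) = (1/30) / (1/15) = 1/2.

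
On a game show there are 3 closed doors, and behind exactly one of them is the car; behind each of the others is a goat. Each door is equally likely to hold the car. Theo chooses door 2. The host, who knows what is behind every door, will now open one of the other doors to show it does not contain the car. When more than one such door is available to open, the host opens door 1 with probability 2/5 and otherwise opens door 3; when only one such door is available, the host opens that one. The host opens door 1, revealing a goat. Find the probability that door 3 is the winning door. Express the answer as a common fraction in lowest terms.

5/7

Condition on the true location of the car.
If it is behind door 1 (prior 1/3): the host opened door 1, so this case is ruled out; weight (1/3)·0 = 0.
If it is behind door 2 (prior 1/3): door 1 is available, opened with probability 2/5; weight (1/3)·(2/5) = 2/15.
If it is behind door 3 (prior 1/3): only door 1 is available, probability 1; weight (1/3)·1 = 1/3.
The weights sum to 7/15.
So P(the car behind door 3 | the host opened door 1) = (1/3) / (7/15) = 5/7.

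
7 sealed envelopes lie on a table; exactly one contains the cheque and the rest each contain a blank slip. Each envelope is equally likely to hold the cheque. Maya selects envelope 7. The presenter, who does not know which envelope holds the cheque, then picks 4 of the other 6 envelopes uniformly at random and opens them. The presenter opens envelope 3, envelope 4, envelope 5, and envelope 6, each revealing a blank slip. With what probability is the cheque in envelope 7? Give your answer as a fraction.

Consider each possible location of the cheque in turn.
If it is in any of envelopes 1, 2, and 7 (prior 1/7 each): the presenter picks exactly this set with probability 1/15 regardless, and none is the prize; weight (1/7)·(1/15) = 1/105 each.
If it is in any of envelopes 3, 4, 5, and 6 (prior 1/7 each): that envelope was opened and seen not to hold the prize — ruled out; weight (1/7)·0 = 0 each.
The weights sum to 1/35.
So P(the cheque in envelope 7 | the presenter opened envelope 3, envelope 4, envelope 5, and envelope 6) = (1/105) / (1/35) = 1/3.

1/3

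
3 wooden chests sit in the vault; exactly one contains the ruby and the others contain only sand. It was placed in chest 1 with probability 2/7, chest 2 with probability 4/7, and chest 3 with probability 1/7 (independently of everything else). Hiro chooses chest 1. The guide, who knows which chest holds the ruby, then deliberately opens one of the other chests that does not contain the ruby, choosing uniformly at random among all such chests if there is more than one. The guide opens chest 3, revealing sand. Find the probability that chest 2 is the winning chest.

Consider each possible location of the ruby in turn.
If it is in chest 1 (prior 2/7): the guide has 2 equally likely choices, so probability 1/2; weight (2/7)·(1/2) = 1/7.
If it is in chest 2 (prior 4/7): the guide has no choice, probability 1; weight (4/7)·1 = 4/7.
If it is in chest 3 (prior 1/7): the guide opened chest 3, so this case is ruled out; weight (1/7)·0 = 0.
The weights sum to 5/7.
So P(the ruby in chest 2 | the guide opened chest 3) = (4/7) / (5/7) = 4/5.

4/5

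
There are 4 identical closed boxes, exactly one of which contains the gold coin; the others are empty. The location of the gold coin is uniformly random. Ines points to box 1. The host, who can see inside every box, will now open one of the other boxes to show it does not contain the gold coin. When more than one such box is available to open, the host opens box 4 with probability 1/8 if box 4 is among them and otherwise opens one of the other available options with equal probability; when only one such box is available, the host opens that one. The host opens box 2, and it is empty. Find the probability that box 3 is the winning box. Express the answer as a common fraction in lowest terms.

Consider each possible location of the gold coin in turn.
If it is in box 1 (prior 1/4): box 4 is available but not opened; box 2 gets probability (1 − 1/8)/2 = 7/16; weight (1/4)·(7/16) = 7/64.
If it is in box 2 (prior 1/4): the host opened box 2, so this case is ruled out; weight (1/4)·0 = 0.
If it is in box 3 (prior 1/4): box 4 is available but not opened, probability 7/8; weight (1/4)·(7/8) = 7/32.
If it is in box 4 (prior 1/4): box 4 holds the prize so is unavailable; the host chooses uniformly among the 2 others, probability 1/2; weight (1/4)·(1/2) = 1/8.
The weights sum to 29/64.
So P(the gold coin in box 3 | the host opened box 2) = (7/32) / (29/64) = 14/29.

14/29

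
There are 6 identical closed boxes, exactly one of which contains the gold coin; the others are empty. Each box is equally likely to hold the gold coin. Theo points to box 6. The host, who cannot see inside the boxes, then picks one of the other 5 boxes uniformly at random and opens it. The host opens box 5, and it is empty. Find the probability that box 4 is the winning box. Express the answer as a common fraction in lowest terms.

Consider each possible location of the gold coin in turn.
If it is in any of boxes 1, 2, 3, 4, and 6 (prior 1/6 each): the host picks box 5 with probability 1/5 regardless, and it is not the prize; weight (1/6)·(1/5) = 1/30 each.
If it is in box 5 (prior 1/6): the host opened box 5, so this case is ruled out; weight (1/6)·0 = 0.
The weights sum to 1/6.
So P(the gold coin in box 4 | the host opened box 5) = (1/30) / (1/6) = 1/5.

1/5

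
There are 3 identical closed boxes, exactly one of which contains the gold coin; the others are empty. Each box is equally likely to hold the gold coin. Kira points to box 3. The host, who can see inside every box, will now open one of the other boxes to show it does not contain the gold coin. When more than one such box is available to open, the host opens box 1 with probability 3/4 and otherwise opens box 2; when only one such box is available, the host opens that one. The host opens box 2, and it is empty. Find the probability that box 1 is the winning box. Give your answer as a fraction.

4/5

Apply Bayes' rule, conditioning on where the gold coin actually is.
If it is in box 1 (prior 1/3): only box 2 is available, probability 1; weight (1/3)·1 = 1/3.
If it is in box 2 (prior 1/3): the host opened box 2, so this case is ruled out; weight (1/3)·0 = 0.
If it is in box 3 (prior 1/3): box 1 is available but not opened, probability 1/4; weight (1/3)·(1/4) = 1/12.
The weights sum to 5/12.
So P(the gold coin in box 1 | the host opened box 2) = (1/3) / (5/12) = 4/5.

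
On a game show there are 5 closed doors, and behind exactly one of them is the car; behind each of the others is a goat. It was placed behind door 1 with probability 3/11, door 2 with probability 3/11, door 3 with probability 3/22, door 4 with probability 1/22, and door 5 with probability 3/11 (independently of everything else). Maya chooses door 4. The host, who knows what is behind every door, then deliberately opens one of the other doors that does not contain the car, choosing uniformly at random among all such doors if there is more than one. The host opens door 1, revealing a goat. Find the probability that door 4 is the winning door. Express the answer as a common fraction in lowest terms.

Condition on the true location of the car.
If it is behind door 1 (prior 3/11): the host opened door 1, so this case is ruled out; weight (3/11)·0 = 0.
If it is behind either of doors 2 and 5 (prior 3/11 each): the host has 3 equally likely choices, so probability 1/3; weight (3/11)·(1/3) = 1/11 each.
If it is behind door 3 (prior 3/22): the host has 3 equally likely choices, so probability 1/3; weight (3/22)·(1/3) = 1/22.
If it is behind door 4 (prior 1/22): the host has 4 equally likely choices, so probability 1/4; weight (1/22)·(1/4) = 1/88.
The weights sum to 21/88.
So P(the car behind door 4 | the host opened door 1) = (1/88) / (21/88) = 1/21.

1/21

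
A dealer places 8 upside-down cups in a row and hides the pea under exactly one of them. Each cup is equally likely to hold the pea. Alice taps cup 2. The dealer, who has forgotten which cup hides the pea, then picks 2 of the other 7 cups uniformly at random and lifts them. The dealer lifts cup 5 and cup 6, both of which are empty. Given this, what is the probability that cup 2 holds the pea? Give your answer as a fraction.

Consider each possible location of the pea in turn.
If it is under any of cups 1, 2, 3, 4, 7, and 8 (prior 1/8 each): the dealer picks exactly this set with probability 1/21 regardless, and none is the prize; weight (1/8)·(1/21) = 1/168 each.
If it is under either of cups 5 and 6 (prior 1/8 each): that cup was opened and seen not to hold the prize — ruled out; weight (1/8)·0 = 0 each.
The weights sum to 1/28.
So P(the pea under cup 2 | the dealer opened cup 5 and cup 6) = (1/168) / (1/28) = 1/6.

1/6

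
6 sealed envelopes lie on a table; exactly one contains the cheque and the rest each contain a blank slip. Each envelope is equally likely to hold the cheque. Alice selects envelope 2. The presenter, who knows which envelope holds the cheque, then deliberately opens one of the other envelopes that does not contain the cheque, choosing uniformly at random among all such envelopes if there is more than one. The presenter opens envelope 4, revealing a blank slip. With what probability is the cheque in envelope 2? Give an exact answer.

Consider each possible location of the cheque in turn.
If it is in any of envelopes 1, 3, 5, and 6 (prior 1/6 each): the presenter has 4 equally likely choices, so probability 1/4; weight (1/6)·(1/4) = 1/24 each.
If it is in envelope 2 (prior 1/6): the presenter has 5 equally likely choices, so probability 1/5; weight (1/6)·(1/5) = 1/30.
If it is in envelope 4 (prior 1/6): the presenter opened envelope 4, so this case is ruled out; weight (1/6)·0 = 0.
The weights sum to 1/5.
So P(the cheque in envelope 2 | the presenter opened envelope 4) = (1/30) / (1/5) = 1/6.

1/6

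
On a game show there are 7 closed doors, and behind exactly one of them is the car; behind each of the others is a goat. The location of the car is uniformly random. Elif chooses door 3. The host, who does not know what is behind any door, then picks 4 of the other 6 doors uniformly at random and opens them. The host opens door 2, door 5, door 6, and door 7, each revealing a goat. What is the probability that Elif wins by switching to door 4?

1/3

Condition on the true location of the car.
If it is behind any of doors 1, 3, and 4 (prior 1/7 each): the host picks exactly this set with probability 1/15 regardless, and none is the prize; weight (1/7)·(1/15) = 1/105 each.
If it is behind any of doors 2, 5, 6, and 7 (prior 1/7 each): that door was opened and seen not to hold the prize — ruled out; weight (1/7)·0 = 0 each.
The weights sum to 1/35.
So P(the car behind door 4 | the host opened door 2, door 5, door 6, and door 7) = (1/105) / (1/35) = 1/3.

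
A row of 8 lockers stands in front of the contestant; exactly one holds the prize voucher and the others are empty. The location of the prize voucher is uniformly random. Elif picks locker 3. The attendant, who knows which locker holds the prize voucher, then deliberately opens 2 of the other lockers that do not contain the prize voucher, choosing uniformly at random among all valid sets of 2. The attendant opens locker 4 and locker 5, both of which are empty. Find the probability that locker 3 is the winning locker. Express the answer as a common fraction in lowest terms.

1/8

Consider each possible location of the prize voucher in turn.
If it is in any of lockers 1, 2, 6, 7, and 8 (prior 1/8 each): the attendant has 15 equally likely choices, so probability 1/15; weight (1/8)·(1/15) = 1/120 each.
If it is in locker 3 (prior 1/8): the attendant has 21 equally likely choices, so probability 1/21; weight (1/8)·(1/21) = 1/168.
If it is in either of lockers 4 and 5 (prior 1/8 each): that locker was opened and seen not to hold the prize — ruled out; weight (1/8)·0 = 0 each.
The weights sum to 1/21.
So P(the prize voucher in locker 3 | the attendant opened locker 4 and locker 5) = (1/168) / (1/21) = 1/8.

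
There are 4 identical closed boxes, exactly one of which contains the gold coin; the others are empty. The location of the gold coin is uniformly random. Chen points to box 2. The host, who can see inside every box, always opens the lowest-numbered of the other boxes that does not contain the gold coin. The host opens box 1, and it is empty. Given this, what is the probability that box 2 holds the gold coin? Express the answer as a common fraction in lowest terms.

1/3

Consider each possible location of the gold coin in turn.
If it is in box 1 (prior 1/4): the host opened box 1, so this case is ruled out; weight (1/4)·0 = 0.
If it is in any of boxes 2, 3, and 4 (prior 1/4 each): box 1 is the lowest-numbered option available, probability 1; weight (1/4)·1 = 1/4 each.
The weights sum to 3/4.
So P(the gold coin in box 2 | the host opened box 1) = (1/4) / (3/4) = 1/3.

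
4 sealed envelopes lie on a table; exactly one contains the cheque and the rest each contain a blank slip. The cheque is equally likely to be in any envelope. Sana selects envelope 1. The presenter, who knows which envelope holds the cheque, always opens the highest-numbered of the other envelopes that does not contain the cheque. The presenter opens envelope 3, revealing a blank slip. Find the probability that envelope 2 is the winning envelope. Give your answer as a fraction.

Consider each possible location of the cheque in turn.
If it is in either of envelopes 1 and 2 (prior 1/4 each): the presenter would have opened envelope 4 instead, probability 0; weight (1/4)·0 = 0 each.
If it is in envelope 3 (prior 1/4): the presenter opened envelope 3, so this case is ruled out; weight (1/4)·0 = 0.
If it is in envelope 4 (prior 1/4): envelope 3 is the highest-numbered option available, probability 1; weight (1/4)·1 = 1/4.
The weights sum to 1/4.
So P(the cheque in envelope 2 | the presenter opened envelope 3) = 0 / (1/4) = 0.

0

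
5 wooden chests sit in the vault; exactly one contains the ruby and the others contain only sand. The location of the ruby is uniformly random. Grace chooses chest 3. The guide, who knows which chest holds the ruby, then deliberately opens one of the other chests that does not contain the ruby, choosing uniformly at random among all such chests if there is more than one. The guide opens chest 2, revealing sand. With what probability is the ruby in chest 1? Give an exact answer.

4/15

Consider each possible location of the ruby in turn.
If it is in any of chests 1, 4, and 5 (prior 1/5 each): the guide has 3 equally likely choices, so probability 1/3; weight (1/5)·(1/3) = 1/15 each.
If it is in chest 2 (prior 1/5): the guide opened chest 2, so this case is ruled out; weight (1/5)·0 = 0.
If it is in chest 3 (prior 1/5): the guide has 4 equally likely choices, so probability 1/4; weight (1/5)·(1/4) = 1/20.
The weights sum to 1/4.
So P(the ruby in chest 1 | the guide opened chest 2) = (1/15) / (1/4) = 4/15.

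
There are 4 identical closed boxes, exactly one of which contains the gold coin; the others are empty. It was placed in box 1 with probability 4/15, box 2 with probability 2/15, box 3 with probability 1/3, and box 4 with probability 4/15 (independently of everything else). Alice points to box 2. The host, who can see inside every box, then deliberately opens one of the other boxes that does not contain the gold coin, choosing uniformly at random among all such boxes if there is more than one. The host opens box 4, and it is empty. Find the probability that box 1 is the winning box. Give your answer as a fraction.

Apply Bayes' rule, conditioning on where the gold coin actually is.
If it is in box 1 (prior 4/15): the host has 2 equally likely choices, so probability 1/2; weight (4/15)·(1/2) = 2/15.
If it is in box 2 (prior 2/15): the host has 3 equally likely choices, so probability 1/3; weight (2/15)·(1/3) = 2/45.
If it is in box 3 (prior 1/3): the host has 2 equally likely choices, so probability 1/2; weight (1/3)·(1/2) = 1/6.
If it is in box 4 (prior 4/15): the host opened box 4, so this case is ruled out; weight (4/15)·0 = 0.
The weights sum to 31/90.
So P(the gold coin in box 1 | the host opened box 4) = (2/15) / (31/90) = 12/31.

12/31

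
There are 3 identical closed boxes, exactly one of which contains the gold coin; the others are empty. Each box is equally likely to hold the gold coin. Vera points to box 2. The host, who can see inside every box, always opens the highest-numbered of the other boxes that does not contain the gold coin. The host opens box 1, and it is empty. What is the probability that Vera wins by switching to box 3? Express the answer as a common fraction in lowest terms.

Condition on the true location of the gold coin.
If it is in box 1 (prior 1/3): the host opened box 1, so this case is ruled out; weight (1/3)·0 = 0.
If it is in box 2 (prior 1/3): the host would have opened box 3 instead, probability 0; weight (1/3)·0 = 0.
If it is in box 3 (prior 1/3): box 1 is the highest-numbered option available, probability 1; weight (1/3)·1 = 1/3.
The weights sum to 1/3.
So P(the gold coin in box 3 | the host opened box 1) = (1/3) / (1/3) = 1.

1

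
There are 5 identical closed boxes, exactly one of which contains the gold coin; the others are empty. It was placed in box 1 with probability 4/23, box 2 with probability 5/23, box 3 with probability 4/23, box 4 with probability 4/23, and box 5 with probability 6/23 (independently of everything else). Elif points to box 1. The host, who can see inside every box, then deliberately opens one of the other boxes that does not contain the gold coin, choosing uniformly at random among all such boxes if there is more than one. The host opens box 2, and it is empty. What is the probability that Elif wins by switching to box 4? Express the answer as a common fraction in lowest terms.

4/17

Apply Bayes' rule, conditioning on where the gold coin actually is.
If it is in box 1 (prior 4/23): the host has 4 equally likely choices, so probability 1/4; weight (4/23)·(1/4) = 1/23.
If it is in box 2 (prior 5/23): the host opened box 2, so this case is ruled out; weight (5/23)·0 = 0.
If it is in either of boxes 3 and 4 (prior 4/23 each): the host has 3 equally likely choices, so probability 1/3; weight (4/23)·(1/3) = 4/69 each.
If it is in box 5 (prior 6/23): the host has 3 equally likely choices, so probability 1/3; weight (6/23)·(1/3) = 2/23.
The weights sum to 17/69.
So P(the gold coin in box 4 | the host opened box 2) = (4/69) / (17/69) = 4/17.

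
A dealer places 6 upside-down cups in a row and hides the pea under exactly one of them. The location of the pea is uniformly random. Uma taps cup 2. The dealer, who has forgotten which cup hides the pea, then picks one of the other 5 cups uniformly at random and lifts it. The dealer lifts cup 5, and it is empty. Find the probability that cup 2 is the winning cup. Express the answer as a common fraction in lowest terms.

1/5

Because the dealer chose which cup to lift without knowing where the pea is, the choice is independent of the prize location. Learning that cup 5 does not hold the pea simply rules out that one location and leaves the remaining 5 cups still equally likely by symmetry.
So P(the pea under cup 2) = 1/5.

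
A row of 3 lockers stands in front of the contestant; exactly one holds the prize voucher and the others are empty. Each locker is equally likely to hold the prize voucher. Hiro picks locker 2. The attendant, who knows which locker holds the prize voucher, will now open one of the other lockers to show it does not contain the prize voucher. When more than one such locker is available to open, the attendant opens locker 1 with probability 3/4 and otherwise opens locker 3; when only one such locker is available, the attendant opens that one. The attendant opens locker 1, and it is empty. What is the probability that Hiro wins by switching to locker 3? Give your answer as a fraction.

4/7

Apply Bayes' rule, conditioning on where the prize voucher actually is.
If it is in locker 1 (prior 1/3): the attendant opened locker 1, so this case is ruled out; weight (1/3)·0 = 0.
If it is in locker 2 (prior 1/3): locker 1 is available, opened with probability 3/4; weight (1/3)·(3/4) = 1/4.
If it is in locker 3 (prior 1/3): only locker 1 is available, probability 1; weight (1/3)·1 = 1/3.
The weights sum to 7/12.
So P(the prize voucher in locker 3 | the attendant opened locker 1) = (1/3) / (7/12) = 4/7.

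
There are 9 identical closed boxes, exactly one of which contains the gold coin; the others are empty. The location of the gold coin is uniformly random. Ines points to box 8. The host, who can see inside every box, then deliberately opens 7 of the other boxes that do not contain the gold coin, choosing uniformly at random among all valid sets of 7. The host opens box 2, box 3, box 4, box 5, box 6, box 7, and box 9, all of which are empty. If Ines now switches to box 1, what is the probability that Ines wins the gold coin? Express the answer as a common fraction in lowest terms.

8/9

Condition on the true location of the gold coin.
If it is in box 1 (prior 1/9): the host has no choice, probability 1; weight (1/9)·1 = 1/9.
If it is in any of boxes 2, 3, 4, 5, 6, 7, and 9 (prior 1/9 each): that box was opened and seen not to hold the prize — ruled out; weight (1/9)·0 = 0 each.
If it is in box 8 (prior 1/9): the host has 8 equally likely choices, so probability 1/8; weight (1/9)·(1/8) = 1/72.
The weights sum to 1/8.
So P(the gold coin in box 1 | the host opened box 2, box 3, box 4, box 5, box 6, box 7, and box 9) = (1/9) / (1/8) = 8/9.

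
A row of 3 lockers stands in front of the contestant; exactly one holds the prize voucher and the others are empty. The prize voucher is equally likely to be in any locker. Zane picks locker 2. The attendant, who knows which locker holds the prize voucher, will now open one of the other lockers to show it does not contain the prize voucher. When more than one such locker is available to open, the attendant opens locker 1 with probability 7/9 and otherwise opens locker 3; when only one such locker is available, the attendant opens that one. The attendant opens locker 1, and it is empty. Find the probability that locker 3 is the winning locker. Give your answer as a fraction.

Apply Bayes' rule, conditioning on where the prize voucher actually is.
If it is in locker 1 (prior 1/3): the attendant opened locker 1, so this case is ruled out; weight (1/3)·0 = 0.
If it is in locker 2 (prior 1/3): locker 1 is available, opened with probability 7/9; weight (1/3)·(7/9) = 7/27.
If it is in locker 3 (prior 1/3): only locker 1 is available, probability 1; weight (1/3)·1 = 1/3.
The weights sum to 16/27.
So P(the prize voucher in locker 3 | the attendant opened locker 1) = (1/3) / (16/27) = 9/16.

9/16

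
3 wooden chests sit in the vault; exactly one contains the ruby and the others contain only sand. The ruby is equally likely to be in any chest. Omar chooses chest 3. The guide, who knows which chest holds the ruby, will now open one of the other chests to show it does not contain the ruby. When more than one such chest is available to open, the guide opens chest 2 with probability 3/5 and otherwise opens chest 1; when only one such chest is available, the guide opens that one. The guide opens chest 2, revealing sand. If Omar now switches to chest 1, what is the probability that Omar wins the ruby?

Consider each possible location of the ruby in turn.
If it is in chest 1 (prior 1/3): only chest 2 is available, probability 1; weight (1/3)·1 = 1/3.
If it is in chest 2 (prior 1/3): the guide opened chest 2, so this case is ruled out; weight (1/3)·0 = 0.
If it is in chest 3 (prior 1/3): chest 2 is available, opened with probability 3/5; weight (1/3)·(3/5) = 1/5.
The weights sum to 8/15.
So P(the ruby in chest 1 | the guide opened chest 2) = (1/3) / (8/15) = 5/8.

5/8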